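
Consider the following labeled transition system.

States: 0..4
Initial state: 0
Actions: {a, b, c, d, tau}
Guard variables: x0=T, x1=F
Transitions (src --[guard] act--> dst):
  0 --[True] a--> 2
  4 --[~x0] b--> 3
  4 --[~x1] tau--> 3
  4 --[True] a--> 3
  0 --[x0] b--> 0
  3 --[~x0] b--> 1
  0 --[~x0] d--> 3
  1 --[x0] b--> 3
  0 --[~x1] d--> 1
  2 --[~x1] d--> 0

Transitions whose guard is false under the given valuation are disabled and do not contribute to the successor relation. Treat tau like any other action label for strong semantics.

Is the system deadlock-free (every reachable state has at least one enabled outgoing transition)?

R = {0,1,2,3}
  0: a→2  b→0  d→1  [deg 3]
  1: b→3  [deg 1]
  2: d→0  [deg 1]
  3: ∅  [no exit]
witness 3: d·b

Answer: DEADLOCK at state 3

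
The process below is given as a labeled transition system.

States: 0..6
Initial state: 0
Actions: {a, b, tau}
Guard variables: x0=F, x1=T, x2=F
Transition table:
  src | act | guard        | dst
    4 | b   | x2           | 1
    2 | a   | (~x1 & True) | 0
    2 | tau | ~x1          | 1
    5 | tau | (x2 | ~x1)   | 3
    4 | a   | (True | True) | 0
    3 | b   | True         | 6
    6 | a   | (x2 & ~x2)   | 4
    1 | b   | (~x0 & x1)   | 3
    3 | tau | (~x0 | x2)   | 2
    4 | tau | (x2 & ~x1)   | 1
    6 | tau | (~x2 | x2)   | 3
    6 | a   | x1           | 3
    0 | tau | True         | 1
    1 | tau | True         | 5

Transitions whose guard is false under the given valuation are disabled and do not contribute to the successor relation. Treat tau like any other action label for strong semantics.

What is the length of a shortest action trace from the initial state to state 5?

Layered search for 5:
  depth 0: {0}
  depth 1: {1}
  depth 2: {3,5}
depth(5)=2, e.g. tau·tau

Answer: 2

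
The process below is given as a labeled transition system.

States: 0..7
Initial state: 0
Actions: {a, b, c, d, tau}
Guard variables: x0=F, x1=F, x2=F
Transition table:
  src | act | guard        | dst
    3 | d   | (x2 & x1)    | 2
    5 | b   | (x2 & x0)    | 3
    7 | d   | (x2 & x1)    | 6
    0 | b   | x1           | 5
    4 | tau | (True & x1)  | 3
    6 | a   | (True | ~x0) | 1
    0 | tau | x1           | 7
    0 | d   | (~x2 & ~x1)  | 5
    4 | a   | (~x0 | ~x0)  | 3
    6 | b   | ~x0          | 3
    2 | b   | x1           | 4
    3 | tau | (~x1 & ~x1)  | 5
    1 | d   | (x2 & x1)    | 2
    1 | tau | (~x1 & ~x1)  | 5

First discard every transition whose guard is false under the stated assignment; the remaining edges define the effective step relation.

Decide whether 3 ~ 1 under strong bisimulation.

Bisimulation quotient by refinement:
  round 0: {{0,1,2,3,4,5,6,7}}
  round 1: {{0},{1,3},{2,5,7},{4},{6}}
Fixed point at round 2; 5 class(es).
3∈{1,3}, 1∈{1,3}

Answer: BISIMILAR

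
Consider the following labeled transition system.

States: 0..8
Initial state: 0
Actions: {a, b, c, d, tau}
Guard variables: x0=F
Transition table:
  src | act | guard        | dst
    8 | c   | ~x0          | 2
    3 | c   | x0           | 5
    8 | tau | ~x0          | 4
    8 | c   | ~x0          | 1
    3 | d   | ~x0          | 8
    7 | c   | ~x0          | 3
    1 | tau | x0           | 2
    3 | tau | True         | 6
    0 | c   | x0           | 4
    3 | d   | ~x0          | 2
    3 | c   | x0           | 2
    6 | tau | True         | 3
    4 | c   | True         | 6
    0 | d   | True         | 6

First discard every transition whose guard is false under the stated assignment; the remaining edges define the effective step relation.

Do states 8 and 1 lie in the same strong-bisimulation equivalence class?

Bisimulation quotient by refinement:
  round 0: {{0,1,2,3,4,5,6,7,8}}
  round 1: {{0},{1,2,5},{3},{4,7},{6},{8}}
  round 2: {{0},{1,2,5},{3},{4},{6},{7},{8}}
7 equivalence class(es) (converged in 3)
[8]={8}  [1]={1,2,5}

Answer: NOT BISIMILAR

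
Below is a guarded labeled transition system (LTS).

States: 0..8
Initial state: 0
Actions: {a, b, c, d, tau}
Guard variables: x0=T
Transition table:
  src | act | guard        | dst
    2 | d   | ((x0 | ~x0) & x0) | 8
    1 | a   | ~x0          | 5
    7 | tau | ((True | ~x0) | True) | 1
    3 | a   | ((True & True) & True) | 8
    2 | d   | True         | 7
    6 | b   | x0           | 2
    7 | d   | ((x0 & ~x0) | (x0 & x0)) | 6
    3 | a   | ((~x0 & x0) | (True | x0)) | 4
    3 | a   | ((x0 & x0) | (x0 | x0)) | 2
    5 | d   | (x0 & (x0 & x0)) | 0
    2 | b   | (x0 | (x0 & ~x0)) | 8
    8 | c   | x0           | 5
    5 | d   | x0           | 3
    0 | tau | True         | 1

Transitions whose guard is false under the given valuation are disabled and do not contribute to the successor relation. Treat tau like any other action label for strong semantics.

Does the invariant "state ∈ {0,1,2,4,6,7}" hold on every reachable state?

Answer: INVARIANT HOLDS

Working:
Safe = {0,1,2,4,6,7}
R = {0,1}
  0: ok
  1: ok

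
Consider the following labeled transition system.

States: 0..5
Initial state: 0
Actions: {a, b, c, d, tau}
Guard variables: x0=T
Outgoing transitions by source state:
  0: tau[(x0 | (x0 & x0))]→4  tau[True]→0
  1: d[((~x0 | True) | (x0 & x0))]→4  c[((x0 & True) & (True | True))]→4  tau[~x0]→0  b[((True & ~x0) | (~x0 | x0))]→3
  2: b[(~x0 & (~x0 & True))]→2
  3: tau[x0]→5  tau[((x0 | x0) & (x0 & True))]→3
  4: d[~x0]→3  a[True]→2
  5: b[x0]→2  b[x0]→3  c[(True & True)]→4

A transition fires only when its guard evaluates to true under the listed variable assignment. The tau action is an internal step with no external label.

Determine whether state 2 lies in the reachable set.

Answer: REACHABLE

Trace:
11 transition(s) survive guard evaluation.
depth 0: {0}
depth 1: {4}  total {0,4}
depth 2: {2}  total {0,2,4}
Reach set: {0,2,4}
witness 2: tau·a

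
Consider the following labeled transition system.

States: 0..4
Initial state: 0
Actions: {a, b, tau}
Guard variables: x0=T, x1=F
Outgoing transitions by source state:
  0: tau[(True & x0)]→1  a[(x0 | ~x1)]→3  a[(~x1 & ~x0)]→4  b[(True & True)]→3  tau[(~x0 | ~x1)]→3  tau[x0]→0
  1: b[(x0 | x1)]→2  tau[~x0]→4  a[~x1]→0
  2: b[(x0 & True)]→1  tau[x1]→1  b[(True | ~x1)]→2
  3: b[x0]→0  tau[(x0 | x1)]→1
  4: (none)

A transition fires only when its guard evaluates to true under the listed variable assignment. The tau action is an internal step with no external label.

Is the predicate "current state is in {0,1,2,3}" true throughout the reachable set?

Safe = {0,1,2,3}
Reachable = {0,1,2,3}
  0: ok
  1: ok
  2: ok
  3: ok

Answer: INVARIANT HOLDS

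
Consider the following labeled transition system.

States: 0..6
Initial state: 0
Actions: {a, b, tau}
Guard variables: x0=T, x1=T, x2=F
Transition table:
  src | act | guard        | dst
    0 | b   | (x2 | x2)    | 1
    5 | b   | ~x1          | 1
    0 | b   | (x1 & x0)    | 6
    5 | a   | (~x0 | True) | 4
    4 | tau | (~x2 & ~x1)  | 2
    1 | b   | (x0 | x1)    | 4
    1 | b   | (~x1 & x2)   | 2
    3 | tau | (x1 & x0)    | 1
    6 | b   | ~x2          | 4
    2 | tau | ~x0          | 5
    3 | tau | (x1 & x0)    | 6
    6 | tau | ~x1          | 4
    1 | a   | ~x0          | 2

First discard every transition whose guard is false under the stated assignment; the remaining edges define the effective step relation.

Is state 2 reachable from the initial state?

Answer: UNREACHABLE

Analysis:
Guard filter leaves 6 enabled edge(s).
L0 = {0}
L1 = {6}  now seen {0,6}
L2 = {4}  now seen {0,4,6}
Reachable = {0,4,6}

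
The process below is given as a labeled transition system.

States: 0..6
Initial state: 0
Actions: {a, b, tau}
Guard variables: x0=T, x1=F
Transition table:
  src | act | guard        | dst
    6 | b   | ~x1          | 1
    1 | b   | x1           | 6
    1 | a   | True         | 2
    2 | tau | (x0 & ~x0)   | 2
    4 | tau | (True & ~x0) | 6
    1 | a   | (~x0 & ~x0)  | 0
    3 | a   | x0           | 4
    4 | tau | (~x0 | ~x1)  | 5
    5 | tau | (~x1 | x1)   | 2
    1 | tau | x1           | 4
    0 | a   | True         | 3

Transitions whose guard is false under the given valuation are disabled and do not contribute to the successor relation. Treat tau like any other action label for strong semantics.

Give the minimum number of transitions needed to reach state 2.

Answer: 4

Working:
Breadth-first toward 2:
  Layer 0: {0}
  Layer 1: {3}
  Layer 2: {4}
  Layer 3: {5}
  Layer 4: {2}
2 enters at depth 4; path a·a·tau·tau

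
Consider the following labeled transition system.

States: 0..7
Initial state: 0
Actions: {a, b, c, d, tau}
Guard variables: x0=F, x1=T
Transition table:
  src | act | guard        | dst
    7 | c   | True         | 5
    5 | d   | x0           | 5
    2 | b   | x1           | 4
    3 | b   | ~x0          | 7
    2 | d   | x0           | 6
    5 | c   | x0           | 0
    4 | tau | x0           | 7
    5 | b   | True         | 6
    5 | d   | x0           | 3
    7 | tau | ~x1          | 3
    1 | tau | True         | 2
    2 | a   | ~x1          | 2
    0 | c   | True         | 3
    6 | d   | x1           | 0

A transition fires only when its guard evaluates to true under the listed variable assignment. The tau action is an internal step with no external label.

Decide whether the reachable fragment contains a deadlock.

Reach set: {0,3,5,6,7}
  0: c→3  [1 out]
  3: b→7  [1 out]
  5: b→6  [1 out]
  6: d→0  [1 out]
  7: c→5  [1 out]

Answer: DEADLOCK-FREE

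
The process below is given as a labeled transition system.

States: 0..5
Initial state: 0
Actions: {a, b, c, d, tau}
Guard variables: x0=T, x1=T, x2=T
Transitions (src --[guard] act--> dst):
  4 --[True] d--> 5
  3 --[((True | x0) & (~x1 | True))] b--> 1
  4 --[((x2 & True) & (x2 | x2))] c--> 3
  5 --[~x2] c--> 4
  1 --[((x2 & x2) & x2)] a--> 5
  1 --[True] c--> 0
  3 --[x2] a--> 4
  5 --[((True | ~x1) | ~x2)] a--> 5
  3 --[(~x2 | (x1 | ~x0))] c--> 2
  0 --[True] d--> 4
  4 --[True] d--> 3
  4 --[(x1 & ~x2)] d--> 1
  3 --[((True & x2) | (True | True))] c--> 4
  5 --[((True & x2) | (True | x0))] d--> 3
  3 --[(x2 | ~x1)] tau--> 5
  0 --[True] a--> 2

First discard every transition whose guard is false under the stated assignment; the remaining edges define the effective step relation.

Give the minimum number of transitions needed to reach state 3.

Layered search for 3:
  L0 = {0}
  L1 = {2,4}
  L2 = {3,5}
3 enters at depth 2; path d·c

Answer: 2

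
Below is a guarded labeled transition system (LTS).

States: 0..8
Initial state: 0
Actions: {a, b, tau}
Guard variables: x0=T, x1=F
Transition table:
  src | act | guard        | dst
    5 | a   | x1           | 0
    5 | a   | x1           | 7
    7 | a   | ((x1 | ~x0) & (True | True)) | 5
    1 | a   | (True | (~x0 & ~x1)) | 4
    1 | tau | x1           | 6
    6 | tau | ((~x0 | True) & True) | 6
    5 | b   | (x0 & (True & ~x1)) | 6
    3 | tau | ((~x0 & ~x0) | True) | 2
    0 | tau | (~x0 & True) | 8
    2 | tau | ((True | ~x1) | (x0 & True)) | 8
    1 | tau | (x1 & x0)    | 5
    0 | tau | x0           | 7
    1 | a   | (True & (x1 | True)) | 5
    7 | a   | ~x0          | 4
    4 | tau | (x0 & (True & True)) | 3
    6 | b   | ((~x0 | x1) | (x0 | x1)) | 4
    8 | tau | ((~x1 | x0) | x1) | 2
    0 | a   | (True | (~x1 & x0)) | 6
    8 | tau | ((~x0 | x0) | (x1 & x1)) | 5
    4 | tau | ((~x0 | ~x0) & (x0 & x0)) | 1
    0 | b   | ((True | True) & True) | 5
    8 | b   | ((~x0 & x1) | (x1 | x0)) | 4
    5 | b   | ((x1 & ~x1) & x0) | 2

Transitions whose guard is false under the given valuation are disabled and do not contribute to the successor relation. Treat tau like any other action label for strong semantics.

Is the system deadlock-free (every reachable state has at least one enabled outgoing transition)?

Answer: DEADLOCK at state 7

Analysis:
Reachable = {0,2,3,4,5,6,7,8}
  0: a→6  b→5  tau→7  [3 out]
  2: tau→8  [1 out]
  3: tau→2  [1 out]
  4: tau→3  [1 out]
  5: b→6  [1 out]
  6: b→4  tau→6  [2 out]
  7: ∅  [deadlock]
  8: b→4  tau→2  tau→5  [3 out]
trace reaching 7: tau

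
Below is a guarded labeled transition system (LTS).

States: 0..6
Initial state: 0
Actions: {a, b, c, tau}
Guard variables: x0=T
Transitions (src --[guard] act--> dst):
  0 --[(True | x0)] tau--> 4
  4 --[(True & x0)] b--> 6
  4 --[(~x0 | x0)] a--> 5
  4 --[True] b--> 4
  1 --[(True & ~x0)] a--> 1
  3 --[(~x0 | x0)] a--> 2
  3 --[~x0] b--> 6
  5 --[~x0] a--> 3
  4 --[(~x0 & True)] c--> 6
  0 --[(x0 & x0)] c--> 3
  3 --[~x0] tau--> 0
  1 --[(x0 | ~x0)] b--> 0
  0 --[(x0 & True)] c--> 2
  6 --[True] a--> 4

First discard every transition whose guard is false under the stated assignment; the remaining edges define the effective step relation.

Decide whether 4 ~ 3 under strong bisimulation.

Bisimulation quotient by refinement:
  round 0: {{0,1,2,3,4,5,6}}
  round 1: {{0},{1},{2,5},{3,6},{4}}
  round 2: {{0},{1},{2,5},{3},{4},{6}}
Fixed point at round 3; 6 class(es).
[4]={4}  [3]={3}

Answer: NOT BISIMILAR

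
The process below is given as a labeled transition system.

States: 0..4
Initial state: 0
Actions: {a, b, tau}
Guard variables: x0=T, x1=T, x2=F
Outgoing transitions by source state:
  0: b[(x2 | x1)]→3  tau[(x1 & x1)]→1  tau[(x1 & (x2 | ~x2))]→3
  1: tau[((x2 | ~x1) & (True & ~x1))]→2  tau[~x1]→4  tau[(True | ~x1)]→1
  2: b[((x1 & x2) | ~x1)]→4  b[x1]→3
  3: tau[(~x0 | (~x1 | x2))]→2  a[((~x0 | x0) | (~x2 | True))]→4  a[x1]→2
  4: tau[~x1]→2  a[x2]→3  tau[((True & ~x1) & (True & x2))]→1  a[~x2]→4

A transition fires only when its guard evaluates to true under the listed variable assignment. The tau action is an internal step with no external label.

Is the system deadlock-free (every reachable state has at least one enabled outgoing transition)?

Answer: DEADLOCK-FREE

Working:
Reachable = {0,1,2,3,4}
  0: b→3  tau→1  tau→3  [deg 3]
  1: tau→1  [deg 1]
  2: b→3  [deg 1]
  3: a→2  a→4  [deg 2]
  4: a→4  [deg 1]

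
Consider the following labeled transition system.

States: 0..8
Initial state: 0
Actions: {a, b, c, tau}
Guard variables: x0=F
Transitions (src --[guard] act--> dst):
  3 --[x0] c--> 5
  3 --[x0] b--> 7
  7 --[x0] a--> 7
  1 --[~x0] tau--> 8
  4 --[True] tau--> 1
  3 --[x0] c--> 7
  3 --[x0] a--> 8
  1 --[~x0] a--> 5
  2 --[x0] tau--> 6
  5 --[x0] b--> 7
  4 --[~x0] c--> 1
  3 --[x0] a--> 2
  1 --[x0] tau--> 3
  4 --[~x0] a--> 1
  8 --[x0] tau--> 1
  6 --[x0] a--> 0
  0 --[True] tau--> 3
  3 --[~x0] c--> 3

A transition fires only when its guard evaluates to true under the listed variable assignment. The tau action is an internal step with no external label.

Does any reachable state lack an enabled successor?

Reach set: {0,3}
  0: tau→3  [deg 1]
  3: c→3  [deg 1]

Answer: DEADLOCK-FREE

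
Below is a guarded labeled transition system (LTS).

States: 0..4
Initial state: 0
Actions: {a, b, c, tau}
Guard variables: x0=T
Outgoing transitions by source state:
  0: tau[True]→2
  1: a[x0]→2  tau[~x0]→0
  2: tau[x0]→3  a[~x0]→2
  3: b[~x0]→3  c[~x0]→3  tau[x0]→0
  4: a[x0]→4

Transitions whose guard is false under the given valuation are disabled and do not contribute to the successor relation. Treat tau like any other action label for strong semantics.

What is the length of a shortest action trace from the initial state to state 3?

Answer: 2

Working:
BFS to 3:
  L0 = {0}
  L1 = {2}
  L2 = {3}
3 enters at depth 2; path tau·tau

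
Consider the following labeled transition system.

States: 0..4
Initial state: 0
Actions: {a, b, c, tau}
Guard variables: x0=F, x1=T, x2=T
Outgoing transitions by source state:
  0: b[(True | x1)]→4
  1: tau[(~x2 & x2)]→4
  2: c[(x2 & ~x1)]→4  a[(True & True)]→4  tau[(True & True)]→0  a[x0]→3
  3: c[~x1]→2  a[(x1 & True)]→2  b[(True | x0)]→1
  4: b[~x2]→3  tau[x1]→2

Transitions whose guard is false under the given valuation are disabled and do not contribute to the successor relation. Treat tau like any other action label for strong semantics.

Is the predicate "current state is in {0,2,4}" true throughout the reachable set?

Answer: INVARIANT HOLDS

Analysis:
Inv-set: {0,2,4}
R = {0,2,4}
  0: ok
  2: ok
  4: ok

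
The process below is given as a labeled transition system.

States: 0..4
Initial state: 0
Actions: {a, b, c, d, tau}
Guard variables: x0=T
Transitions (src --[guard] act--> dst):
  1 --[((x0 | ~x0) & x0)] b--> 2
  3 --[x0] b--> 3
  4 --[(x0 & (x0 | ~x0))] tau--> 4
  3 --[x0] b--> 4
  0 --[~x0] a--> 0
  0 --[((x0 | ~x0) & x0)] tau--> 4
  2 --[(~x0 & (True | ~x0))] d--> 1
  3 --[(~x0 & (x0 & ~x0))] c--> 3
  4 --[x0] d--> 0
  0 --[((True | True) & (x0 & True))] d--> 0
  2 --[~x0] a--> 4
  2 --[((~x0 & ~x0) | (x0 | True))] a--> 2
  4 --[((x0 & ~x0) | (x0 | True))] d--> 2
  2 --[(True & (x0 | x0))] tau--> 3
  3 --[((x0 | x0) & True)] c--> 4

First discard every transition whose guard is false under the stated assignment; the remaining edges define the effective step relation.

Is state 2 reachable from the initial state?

Answer: REACHABLE

Working:
After dropping false guards: 11 live edges.
depth 0: {0}
depth 1: {4}  total {0,4}
depth 2: {2}  total {0,2,4}
depth 3: {3}  total {0,2,3,4}
Reach set: {0,2,3,4}
Path to 2: tau·d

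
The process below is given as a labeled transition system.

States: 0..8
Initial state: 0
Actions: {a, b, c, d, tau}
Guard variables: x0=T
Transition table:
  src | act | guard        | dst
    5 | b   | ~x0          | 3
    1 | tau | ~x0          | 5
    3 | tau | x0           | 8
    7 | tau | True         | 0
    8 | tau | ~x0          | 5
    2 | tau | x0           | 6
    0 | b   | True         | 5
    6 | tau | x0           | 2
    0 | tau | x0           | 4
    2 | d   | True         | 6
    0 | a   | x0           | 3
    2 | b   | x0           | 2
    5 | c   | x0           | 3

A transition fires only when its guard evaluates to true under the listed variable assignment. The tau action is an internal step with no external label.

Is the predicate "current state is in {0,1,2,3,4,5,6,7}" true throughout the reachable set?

Safe = {0,1,2,3,4,5,6,7}
Reachable = {0,3,4,5,8}
  0: safe
  3: safe
  4: safe
  5: safe
  8: outside
reach 8 via a·tau — violates

Answer: INVARIANT VIOLATED at state 8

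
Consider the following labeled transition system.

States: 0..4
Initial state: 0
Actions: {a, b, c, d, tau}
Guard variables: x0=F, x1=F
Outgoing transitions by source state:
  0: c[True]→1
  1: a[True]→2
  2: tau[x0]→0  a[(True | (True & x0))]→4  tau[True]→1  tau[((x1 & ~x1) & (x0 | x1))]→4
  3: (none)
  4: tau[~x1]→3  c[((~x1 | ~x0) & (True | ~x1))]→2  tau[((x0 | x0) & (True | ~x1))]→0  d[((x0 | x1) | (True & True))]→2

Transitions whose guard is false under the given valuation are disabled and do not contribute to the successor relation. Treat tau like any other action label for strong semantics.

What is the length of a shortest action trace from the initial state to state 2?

Answer: 2

Trace:
Layered search for 2:
  Layer 0: {0}
  Layer 1: {1}
  Layer 2: {2}
depth(2)=2, e.g. c·a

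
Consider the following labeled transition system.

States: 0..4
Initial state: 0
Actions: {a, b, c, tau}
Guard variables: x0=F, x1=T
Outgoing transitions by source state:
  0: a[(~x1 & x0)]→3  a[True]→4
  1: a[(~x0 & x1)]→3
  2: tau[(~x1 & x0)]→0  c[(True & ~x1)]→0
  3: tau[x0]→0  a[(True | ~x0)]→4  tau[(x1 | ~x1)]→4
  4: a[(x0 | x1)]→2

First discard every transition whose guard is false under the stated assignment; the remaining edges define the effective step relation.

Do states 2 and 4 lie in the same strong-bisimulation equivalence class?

Answer: NOT BISIMILAR

Analysis:
Compute ~ classes (split until stable):
  P[0] = {{0,1,2,3,4}}
  P[1] = {{0,1,4},{2},{3}}
  P[2] = {{0},{1},{2},{3},{4}}
Fixed point at round 3; 5 class(es).
[2]={2}  [4]={4}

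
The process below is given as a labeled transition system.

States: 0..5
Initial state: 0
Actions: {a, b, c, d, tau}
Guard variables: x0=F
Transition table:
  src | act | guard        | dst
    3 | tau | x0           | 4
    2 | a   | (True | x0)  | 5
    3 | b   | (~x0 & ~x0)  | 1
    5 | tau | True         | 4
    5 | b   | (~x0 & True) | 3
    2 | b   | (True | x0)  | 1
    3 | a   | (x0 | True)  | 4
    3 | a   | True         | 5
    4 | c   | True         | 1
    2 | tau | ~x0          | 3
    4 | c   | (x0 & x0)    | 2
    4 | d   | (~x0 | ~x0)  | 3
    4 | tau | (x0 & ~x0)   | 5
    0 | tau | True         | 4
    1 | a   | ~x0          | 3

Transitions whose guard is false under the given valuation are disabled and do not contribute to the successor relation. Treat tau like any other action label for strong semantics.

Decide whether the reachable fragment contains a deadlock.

Answer: DEADLOCK-FREE

Working:
Reach set: {0,1,3,4,5}
  0: tau→4  [1 exit(s)]
  1: a→3  [1 exit(s)]
  3: a→4  a→5  b→1  [3 exit(s)]
  4: c→1  d→3  [2 exit(s)]
  5: b→3  tau→4  [2 exit(s)]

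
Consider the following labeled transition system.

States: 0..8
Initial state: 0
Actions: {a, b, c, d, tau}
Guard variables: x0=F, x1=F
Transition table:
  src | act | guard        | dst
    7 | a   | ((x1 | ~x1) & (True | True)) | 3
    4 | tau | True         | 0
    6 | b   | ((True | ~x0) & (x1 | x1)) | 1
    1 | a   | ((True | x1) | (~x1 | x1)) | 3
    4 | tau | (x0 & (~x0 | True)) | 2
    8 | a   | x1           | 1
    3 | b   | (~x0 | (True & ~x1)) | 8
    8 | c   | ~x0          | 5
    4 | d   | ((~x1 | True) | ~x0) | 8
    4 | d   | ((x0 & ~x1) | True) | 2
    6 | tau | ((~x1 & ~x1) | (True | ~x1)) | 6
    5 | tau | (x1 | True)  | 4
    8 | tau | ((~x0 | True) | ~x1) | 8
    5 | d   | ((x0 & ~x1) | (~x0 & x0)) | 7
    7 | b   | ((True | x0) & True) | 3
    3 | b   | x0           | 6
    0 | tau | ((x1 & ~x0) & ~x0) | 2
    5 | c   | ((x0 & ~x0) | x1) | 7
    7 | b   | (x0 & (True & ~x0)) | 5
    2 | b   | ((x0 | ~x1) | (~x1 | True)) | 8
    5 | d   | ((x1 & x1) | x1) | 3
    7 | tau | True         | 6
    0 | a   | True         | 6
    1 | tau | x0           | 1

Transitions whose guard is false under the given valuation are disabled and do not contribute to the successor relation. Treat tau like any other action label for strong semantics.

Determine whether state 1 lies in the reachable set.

14 transition(s) survive guard evaluation.
depth 0: {0}
depth 1: {6}  total {0,6}
Reach set: {0,6}

Answer: UNREACHABLE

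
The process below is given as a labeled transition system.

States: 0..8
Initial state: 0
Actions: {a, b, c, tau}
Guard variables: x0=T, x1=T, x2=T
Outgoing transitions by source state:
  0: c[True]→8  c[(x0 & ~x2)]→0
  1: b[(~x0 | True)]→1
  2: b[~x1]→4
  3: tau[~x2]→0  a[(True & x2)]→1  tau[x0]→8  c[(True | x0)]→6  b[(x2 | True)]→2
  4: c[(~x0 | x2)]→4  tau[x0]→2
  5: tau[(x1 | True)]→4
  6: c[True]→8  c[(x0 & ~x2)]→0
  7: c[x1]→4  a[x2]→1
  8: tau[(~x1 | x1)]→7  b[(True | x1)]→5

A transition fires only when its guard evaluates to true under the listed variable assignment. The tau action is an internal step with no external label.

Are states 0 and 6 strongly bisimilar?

Answer: BISIMILAR

Analysis:
Bisimulation quotient by refinement:
  π0 = {{0,1,2,3,4,5,6,7,8}}
  π1 = {{0,6},{1},{2},{3},{4},{5},{7},{8}}
8 equivalence class(es) (converged in 2)
[0]={0,6}  [6]={0,6}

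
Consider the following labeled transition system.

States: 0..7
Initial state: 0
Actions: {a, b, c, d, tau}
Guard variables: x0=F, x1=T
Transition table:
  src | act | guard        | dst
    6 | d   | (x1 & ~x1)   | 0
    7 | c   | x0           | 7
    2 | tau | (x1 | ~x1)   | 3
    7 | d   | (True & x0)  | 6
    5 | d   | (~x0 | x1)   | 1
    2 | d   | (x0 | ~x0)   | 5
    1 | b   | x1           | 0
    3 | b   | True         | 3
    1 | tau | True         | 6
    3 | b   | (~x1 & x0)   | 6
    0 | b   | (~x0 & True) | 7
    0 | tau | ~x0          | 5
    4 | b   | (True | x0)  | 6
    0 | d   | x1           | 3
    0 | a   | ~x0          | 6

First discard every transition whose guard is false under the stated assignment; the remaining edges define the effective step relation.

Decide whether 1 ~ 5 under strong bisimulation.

Refine partition for ~:
  round 0: {{0,1,2,3,4,5,6,7}}
  round 1: {{0},{1},{2},{3,4},{5},{6,7}}
  round 2: {{0},{1},{2},{3},{4},{5},{6,7}}
7 equivalence class(es) (converged in 3)
class of 1: {1}; class of 5: {5}

Answer: NOT BISIMILAR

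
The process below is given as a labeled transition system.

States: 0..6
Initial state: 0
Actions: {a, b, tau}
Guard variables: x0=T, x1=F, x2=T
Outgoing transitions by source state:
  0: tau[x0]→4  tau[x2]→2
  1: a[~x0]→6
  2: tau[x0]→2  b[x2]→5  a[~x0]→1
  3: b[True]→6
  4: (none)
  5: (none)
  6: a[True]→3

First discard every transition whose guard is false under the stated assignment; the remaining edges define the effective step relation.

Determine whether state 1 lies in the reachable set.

6 transition(s) survive guard evaluation.
L0 = {0}
L1 = {2,4}  now seen {0,2,4}
L2 = {5}  now seen {0,2,4,5}
Reach set: {0,2,4,5}

Answer: UNREACHABLE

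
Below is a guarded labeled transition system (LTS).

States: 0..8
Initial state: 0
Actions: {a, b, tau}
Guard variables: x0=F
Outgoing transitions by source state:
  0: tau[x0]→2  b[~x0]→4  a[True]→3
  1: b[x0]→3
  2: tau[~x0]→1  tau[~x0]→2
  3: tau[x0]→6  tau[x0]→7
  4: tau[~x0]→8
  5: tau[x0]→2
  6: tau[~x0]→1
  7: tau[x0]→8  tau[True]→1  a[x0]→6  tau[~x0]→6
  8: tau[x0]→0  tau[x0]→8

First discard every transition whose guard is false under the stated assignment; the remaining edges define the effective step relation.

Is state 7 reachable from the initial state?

Answer: UNREACHABLE

Trace:
Guard filter leaves 8 enabled edge(s).
depth 0: {0}
depth 1: {3,4}  now seen {0,3,4}
depth 2: {8}  now seen {0,3,4,8}
Reachable = {0,3,4,8}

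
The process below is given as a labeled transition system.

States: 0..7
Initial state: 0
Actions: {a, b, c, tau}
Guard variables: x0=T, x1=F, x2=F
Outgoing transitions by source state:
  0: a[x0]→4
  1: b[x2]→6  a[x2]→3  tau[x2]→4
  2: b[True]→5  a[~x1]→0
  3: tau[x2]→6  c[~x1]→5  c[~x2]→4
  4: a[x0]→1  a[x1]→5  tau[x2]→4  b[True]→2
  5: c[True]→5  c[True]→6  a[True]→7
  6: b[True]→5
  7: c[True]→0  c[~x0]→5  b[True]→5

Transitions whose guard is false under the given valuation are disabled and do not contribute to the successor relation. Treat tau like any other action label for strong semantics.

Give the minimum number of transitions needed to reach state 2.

Layered search for 2:
  Layer 0: {0}
  Layer 1: {4}
  Layer 2: {1,2}
2 enters at depth 2; path a·b

Answer: 2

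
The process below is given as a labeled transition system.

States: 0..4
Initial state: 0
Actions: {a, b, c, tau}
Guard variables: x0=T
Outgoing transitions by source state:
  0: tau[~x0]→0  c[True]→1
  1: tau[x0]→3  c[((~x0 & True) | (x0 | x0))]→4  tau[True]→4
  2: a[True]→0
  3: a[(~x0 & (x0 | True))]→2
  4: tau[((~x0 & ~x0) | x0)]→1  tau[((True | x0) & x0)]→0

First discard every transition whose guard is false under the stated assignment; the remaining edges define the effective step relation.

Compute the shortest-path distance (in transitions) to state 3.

Answer: 2

Analysis:
Layered search for 3:
  L0 = {0}
  L1 = {1}
  L2 = {3,4}
3 enters at depth 2; path c·tau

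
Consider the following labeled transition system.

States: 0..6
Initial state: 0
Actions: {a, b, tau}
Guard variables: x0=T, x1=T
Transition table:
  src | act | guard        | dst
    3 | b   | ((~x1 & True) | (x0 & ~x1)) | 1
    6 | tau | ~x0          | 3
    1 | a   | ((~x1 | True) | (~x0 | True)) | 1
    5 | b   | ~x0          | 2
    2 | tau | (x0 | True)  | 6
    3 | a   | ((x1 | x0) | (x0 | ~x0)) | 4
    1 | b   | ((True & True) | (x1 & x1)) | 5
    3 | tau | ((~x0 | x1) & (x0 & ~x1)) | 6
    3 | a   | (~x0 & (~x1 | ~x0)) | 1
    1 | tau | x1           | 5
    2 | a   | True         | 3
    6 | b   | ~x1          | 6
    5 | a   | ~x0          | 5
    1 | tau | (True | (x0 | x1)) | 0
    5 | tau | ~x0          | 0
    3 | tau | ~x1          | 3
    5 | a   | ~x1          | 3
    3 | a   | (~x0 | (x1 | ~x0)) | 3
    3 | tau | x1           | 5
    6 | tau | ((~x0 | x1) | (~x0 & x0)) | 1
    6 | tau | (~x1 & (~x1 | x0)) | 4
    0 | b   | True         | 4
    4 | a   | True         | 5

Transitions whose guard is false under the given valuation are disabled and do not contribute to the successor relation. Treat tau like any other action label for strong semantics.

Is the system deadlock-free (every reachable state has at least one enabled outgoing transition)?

Answer: DEADLOCK at state 5

Analysis:
R = {0,4,5}
  0: b→4  [1 out]
  4: a→5  [1 out]
  5: ∅  [deadlock]
Path to 5: b·a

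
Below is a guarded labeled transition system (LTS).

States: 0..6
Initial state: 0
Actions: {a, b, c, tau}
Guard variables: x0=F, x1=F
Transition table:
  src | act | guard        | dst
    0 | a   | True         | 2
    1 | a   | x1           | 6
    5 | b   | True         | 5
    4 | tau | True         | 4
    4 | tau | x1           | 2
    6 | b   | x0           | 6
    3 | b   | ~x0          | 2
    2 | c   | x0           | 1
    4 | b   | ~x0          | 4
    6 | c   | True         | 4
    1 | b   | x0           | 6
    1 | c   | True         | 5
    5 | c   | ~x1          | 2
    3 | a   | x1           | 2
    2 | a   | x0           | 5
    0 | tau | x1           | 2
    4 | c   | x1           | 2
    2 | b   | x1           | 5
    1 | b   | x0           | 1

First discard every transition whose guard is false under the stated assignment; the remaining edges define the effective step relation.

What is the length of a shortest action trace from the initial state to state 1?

Breadth-first toward 1:
  depth 0: {0}
  depth 1: {2}
1 never appears.

Answer: UNREACHABLE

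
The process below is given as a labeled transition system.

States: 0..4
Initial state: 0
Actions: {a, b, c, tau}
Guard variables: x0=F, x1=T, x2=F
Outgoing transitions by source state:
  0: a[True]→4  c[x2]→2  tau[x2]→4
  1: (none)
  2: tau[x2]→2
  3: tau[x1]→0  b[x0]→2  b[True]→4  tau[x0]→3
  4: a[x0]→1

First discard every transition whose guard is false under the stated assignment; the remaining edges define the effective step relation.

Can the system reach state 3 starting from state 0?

Answer: UNREACHABLE

Trace:
Guard filter leaves 3 enabled edge(s).
Layer 0: {0}
Layer 1: {4}  total {0,4}
Reachable = {0,4}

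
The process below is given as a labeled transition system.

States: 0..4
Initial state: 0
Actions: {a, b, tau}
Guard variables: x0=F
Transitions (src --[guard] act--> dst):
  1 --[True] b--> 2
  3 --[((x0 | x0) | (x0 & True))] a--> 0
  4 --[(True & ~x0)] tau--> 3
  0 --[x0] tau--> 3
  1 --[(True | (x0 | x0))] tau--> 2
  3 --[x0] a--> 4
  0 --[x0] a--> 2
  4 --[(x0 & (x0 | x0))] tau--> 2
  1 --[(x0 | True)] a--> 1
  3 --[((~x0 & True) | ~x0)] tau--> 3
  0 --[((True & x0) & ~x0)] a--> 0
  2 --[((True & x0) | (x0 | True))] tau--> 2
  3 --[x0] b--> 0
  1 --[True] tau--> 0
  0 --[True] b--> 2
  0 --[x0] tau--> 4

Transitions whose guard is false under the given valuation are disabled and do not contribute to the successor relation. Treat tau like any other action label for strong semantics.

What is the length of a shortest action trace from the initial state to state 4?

Answer: UNREACHABLE

Trace:
Layered search for 4:
  L0 = {0}
  L1 = {2}
4 never appears.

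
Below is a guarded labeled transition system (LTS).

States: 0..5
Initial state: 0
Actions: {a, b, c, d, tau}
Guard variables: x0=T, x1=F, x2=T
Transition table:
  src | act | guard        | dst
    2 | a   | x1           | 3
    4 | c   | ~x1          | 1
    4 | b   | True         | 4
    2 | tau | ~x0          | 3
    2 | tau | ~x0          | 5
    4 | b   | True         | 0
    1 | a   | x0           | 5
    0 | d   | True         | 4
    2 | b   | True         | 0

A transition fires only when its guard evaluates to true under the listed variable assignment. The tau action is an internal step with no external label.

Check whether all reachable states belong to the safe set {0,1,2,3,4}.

Allowed set {0,1,2,3,4}
R = {0,1,4,5}
  0: ok
  1: ok
  4: ok
  5: ✗ unsafe
counterexample path to 5: d·c·a

Answer: INVARIANT VIOLATED at state 5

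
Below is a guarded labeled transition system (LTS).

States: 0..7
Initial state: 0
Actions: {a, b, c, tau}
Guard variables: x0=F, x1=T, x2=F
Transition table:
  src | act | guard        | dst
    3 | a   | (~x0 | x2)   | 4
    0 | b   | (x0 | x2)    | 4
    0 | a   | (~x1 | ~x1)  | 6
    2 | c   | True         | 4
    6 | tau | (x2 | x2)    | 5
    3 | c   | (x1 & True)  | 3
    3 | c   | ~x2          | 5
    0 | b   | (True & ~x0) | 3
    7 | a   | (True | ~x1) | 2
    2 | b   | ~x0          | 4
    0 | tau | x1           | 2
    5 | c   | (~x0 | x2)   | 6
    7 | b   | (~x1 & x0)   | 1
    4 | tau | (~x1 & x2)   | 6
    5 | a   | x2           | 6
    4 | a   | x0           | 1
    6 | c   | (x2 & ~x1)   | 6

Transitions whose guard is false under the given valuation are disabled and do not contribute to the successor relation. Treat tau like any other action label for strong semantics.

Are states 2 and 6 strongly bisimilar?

Answer: NOT BISIMILAR

Analysis:
Compute ~ classes (split until stable):
  P[0] = {{0,1,2,3,4,5,6,7}}
  P[1] = {{0},{1,4,6},{2},{3},{5},{7}}
stable after 2 split(s): 6 block(s)
class of 2: {2}; class of 6: {1,4,6}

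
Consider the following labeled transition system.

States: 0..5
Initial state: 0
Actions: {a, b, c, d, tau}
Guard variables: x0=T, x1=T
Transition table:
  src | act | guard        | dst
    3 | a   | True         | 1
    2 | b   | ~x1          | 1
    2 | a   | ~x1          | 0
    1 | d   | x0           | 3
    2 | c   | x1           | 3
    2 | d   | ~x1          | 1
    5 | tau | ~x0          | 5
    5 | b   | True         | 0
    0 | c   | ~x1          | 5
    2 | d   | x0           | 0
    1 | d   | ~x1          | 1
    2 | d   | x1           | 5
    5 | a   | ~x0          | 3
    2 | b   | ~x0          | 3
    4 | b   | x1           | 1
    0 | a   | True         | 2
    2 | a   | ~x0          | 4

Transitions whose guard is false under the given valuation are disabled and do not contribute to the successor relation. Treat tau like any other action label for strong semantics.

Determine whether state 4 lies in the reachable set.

After dropping false guards: 8 live edges.
Layer 0: {0}
Layer 1: {2}  now seen {0,2}
Layer 2: {3,5}  now seen {0,2,3,5}
Layer 3: {1}  now seen {0,1,2,3,5}
R = {0,1,2,3,5}

Answer: UNREACHABLE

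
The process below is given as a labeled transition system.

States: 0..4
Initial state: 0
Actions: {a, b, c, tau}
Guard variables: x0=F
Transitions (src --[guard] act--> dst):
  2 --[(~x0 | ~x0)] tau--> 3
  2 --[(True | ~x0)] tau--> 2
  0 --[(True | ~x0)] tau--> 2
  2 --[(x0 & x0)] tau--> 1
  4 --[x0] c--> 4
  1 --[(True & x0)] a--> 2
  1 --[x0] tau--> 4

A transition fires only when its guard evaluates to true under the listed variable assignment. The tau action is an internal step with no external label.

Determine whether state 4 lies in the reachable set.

After dropping false guards: 3 live edges.
depth 0: {0}
depth 1: {2}  now seen {0,2}
depth 2: {3}  now seen {0,2,3}
R = {0,2,3}

Answer: UNREACHABLE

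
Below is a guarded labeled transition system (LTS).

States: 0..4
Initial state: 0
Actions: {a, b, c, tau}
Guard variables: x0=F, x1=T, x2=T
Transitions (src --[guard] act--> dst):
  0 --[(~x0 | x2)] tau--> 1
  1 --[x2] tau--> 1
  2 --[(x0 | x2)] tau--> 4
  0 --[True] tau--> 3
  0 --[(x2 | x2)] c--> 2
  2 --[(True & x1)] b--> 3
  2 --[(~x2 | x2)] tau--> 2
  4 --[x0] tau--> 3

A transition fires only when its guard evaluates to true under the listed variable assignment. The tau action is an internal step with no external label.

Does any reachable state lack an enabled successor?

Answer: DEADLOCK at state 3

Trace:
R = {0,1,2,3,4}
  0: c→2  tau→1  tau→3  [3 exit(s)]
  1: tau→1  [1 exit(s)]
  2: b→3  tau→2  tau→4  [3 exit(s)]
  3: ∅  [deadlock]
  4: ∅  [deadlock]
Path to 3: tau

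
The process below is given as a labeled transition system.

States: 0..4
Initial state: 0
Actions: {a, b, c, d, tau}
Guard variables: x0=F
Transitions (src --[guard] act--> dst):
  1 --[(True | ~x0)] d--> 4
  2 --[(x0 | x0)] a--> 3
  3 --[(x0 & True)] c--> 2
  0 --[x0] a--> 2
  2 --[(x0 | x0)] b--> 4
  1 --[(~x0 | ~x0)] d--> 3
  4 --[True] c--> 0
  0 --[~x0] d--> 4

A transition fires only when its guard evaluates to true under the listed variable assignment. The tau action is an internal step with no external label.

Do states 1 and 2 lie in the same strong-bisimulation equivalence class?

Answer: NOT BISIMILAR

Trace:
Compute ~ classes (split until stable):
  P[0] = {{0,1,2,3,4}}
  P[1] = {{0,1},{2,3},{4}}
  P[2] = {{0},{1},{2,3},{4}}
Fixed point at round 3; 4 class(es).
[1]={1}  [2]={2,3}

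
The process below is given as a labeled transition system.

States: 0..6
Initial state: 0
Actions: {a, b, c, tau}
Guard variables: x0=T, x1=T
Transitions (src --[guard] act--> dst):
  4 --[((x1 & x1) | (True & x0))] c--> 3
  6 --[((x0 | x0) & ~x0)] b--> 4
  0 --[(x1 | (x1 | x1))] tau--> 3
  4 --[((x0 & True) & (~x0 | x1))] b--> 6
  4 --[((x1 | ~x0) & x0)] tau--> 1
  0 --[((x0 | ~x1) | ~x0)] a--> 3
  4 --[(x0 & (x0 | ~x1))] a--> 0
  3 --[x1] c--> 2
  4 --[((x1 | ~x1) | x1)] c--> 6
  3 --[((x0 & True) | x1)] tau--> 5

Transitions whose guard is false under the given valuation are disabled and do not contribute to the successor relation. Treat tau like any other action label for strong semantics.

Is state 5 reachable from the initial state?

Answer: REACHABLE

Working:
9 transition(s) survive guard evaluation.
depth 0: {0}
depth 1: {3}  now seen {0,3}
depth 2: {2,5}  now seen {0,2,3,5}
Reachable = {0,2,3,5}
witness 5: tau·tau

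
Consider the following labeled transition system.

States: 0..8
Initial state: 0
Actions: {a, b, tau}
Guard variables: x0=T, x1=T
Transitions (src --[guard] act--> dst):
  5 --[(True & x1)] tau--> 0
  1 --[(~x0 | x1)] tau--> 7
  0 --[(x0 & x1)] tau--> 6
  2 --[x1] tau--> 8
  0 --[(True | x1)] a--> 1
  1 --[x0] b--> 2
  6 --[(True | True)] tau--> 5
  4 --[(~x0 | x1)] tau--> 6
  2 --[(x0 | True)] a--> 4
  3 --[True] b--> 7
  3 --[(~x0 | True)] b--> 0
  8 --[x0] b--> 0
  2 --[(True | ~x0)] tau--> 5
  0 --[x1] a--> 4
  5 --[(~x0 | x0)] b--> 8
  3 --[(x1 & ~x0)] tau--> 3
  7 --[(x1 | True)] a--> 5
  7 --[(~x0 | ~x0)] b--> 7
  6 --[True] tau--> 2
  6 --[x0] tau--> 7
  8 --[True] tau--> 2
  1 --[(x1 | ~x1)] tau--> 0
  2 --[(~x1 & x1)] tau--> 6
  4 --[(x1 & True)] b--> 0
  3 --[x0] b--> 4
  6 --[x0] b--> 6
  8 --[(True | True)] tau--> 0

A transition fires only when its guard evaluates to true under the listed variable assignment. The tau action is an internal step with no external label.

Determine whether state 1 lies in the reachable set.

Guard filter leaves 24 enabled edge(s).
depth 0: {0}
depth 1: {1,4,6}  total {0,1,4,6}
depth 2: {2,5,7}  total {0,1,2,4,5,6,7}
depth 3: {8}  total {0,1,2,4,5,6,7,8}
Reach set: {0,1,2,4,5,6,7,8}
witness 1: a

Answer: REACHABLE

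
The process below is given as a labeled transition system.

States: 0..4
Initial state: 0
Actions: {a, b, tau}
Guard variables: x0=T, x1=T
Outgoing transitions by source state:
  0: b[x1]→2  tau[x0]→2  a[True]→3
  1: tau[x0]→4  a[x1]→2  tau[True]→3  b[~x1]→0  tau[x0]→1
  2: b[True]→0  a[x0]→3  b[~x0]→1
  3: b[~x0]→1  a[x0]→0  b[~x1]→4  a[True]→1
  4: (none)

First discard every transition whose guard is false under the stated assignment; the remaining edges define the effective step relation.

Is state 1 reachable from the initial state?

Answer: REACHABLE

Trace:
After dropping false guards: 11 live edges.
depth 0: {0}
depth 1: {2,3}  now seen {0,2,3}
depth 2: {1}  now seen {0,1,2,3}
depth 3: {4}  now seen {0,1,2,3,4}
Reach set: {0,1,2,3,4}
trace reaching 1: a·a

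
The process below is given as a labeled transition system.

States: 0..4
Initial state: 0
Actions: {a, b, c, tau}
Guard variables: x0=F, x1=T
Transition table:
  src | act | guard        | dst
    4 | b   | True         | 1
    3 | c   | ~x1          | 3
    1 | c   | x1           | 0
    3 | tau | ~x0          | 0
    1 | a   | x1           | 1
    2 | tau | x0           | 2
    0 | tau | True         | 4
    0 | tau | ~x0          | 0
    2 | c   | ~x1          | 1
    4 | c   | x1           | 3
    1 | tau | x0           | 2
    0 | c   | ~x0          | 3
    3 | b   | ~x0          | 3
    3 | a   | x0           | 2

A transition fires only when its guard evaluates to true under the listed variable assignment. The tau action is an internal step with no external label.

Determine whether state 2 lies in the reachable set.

Answer: UNREACHABLE

Analysis:
After dropping false guards: 9 live edges.
depth 0: {0}
depth 1: {3,4}  total {0,3,4}
depth 2: {1}  total {0,1,3,4}
Reach set: {0,1,3,4}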